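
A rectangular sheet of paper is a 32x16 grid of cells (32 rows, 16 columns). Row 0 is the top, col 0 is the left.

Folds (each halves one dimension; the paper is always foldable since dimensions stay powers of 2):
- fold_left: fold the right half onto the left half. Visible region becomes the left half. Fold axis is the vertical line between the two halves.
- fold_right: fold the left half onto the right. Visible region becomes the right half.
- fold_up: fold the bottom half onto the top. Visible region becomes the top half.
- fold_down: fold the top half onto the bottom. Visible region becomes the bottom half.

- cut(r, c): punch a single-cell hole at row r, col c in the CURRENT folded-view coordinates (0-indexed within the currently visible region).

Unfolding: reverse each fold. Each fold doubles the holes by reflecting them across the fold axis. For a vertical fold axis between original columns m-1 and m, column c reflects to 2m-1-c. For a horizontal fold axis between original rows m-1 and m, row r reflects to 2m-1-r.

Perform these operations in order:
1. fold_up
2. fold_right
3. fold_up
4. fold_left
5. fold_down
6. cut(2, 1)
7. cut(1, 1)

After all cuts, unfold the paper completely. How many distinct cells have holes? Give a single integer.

Answer: 64

Derivation:
Op 1 fold_up: fold axis h@16; visible region now rows[0,16) x cols[0,16) = 16x16
Op 2 fold_right: fold axis v@8; visible region now rows[0,16) x cols[8,16) = 16x8
Op 3 fold_up: fold axis h@8; visible region now rows[0,8) x cols[8,16) = 8x8
Op 4 fold_left: fold axis v@12; visible region now rows[0,8) x cols[8,12) = 8x4
Op 5 fold_down: fold axis h@4; visible region now rows[4,8) x cols[8,12) = 4x4
Op 6 cut(2, 1): punch at orig (6,9); cuts so far [(6, 9)]; region rows[4,8) x cols[8,12) = 4x4
Op 7 cut(1, 1): punch at orig (5,9); cuts so far [(5, 9), (6, 9)]; region rows[4,8) x cols[8,12) = 4x4
Unfold 1 (reflect across h@4): 4 holes -> [(1, 9), (2, 9), (5, 9), (6, 9)]
Unfold 2 (reflect across v@12): 8 holes -> [(1, 9), (1, 14), (2, 9), (2, 14), (5, 9), (5, 14), (6, 9), (6, 14)]
Unfold 3 (reflect across h@8): 16 holes -> [(1, 9), (1, 14), (2, 9), (2, 14), (5, 9), (5, 14), (6, 9), (6, 14), (9, 9), (9, 14), (10, 9), (10, 14), (13, 9), (13, 14), (14, 9), (14, 14)]
Unfold 4 (reflect across v@8): 32 holes -> [(1, 1), (1, 6), (1, 9), (1, 14), (2, 1), (2, 6), (2, 9), (2, 14), (5, 1), (5, 6), (5, 9), (5, 14), (6, 1), (6, 6), (6, 9), (6, 14), (9, 1), (9, 6), (9, 9), (9, 14), (10, 1), (10, 6), (10, 9), (10, 14), (13, 1), (13, 6), (13, 9), (13, 14), (14, 1), (14, 6), (14, 9), (14, 14)]
Unfold 5 (reflect across h@16): 64 holes -> [(1, 1), (1, 6), (1, 9), (1, 14), (2, 1), (2, 6), (2, 9), (2, 14), (5, 1), (5, 6), (5, 9), (5, 14), (6, 1), (6, 6), (6, 9), (6, 14), (9, 1), (9, 6), (9, 9), (9, 14), (10, 1), (10, 6), (10, 9), (10, 14), (13, 1), (13, 6), (13, 9), (13, 14), (14, 1), (14, 6), (14, 9), (14, 14), (17, 1), (17, 6), (17, 9), (17, 14), (18, 1), (18, 6), (18, 9), (18, 14), (21, 1), (21, 6), (21, 9), (21, 14), (22, 1), (22, 6), (22, 9), (22, 14), (25, 1), (25, 6), (25, 9), (25, 14), (26, 1), (26, 6), (26, 9), (26, 14), (29, 1), (29, 6), (29, 9), (29, 14), (30, 1), (30, 6), (30, 9), (30, 14)]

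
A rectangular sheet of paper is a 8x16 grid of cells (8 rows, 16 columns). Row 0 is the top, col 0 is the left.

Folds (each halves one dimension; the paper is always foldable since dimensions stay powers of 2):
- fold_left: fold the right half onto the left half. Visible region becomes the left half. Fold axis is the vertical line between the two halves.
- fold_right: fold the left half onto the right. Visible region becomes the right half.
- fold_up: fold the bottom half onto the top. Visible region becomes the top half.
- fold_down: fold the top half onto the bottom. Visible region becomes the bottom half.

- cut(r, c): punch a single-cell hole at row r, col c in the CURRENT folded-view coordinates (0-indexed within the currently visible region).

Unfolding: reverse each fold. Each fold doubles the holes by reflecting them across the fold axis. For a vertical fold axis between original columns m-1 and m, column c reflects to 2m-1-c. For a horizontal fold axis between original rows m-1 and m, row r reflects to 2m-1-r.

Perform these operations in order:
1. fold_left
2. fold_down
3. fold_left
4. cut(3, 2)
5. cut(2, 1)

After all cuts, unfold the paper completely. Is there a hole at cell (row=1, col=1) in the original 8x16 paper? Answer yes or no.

Op 1 fold_left: fold axis v@8; visible region now rows[0,8) x cols[0,8) = 8x8
Op 2 fold_down: fold axis h@4; visible region now rows[4,8) x cols[0,8) = 4x8
Op 3 fold_left: fold axis v@4; visible region now rows[4,8) x cols[0,4) = 4x4
Op 4 cut(3, 2): punch at orig (7,2); cuts so far [(7, 2)]; region rows[4,8) x cols[0,4) = 4x4
Op 5 cut(2, 1): punch at orig (6,1); cuts so far [(6, 1), (7, 2)]; region rows[4,8) x cols[0,4) = 4x4
Unfold 1 (reflect across v@4): 4 holes -> [(6, 1), (6, 6), (7, 2), (7, 5)]
Unfold 2 (reflect across h@4): 8 holes -> [(0, 2), (0, 5), (1, 1), (1, 6), (6, 1), (6, 6), (7, 2), (7, 5)]
Unfold 3 (reflect across v@8): 16 holes -> [(0, 2), (0, 5), (0, 10), (0, 13), (1, 1), (1, 6), (1, 9), (1, 14), (6, 1), (6, 6), (6, 9), (6, 14), (7, 2), (7, 5), (7, 10), (7, 13)]
Holes: [(0, 2), (0, 5), (0, 10), (0, 13), (1, 1), (1, 6), (1, 9), (1, 14), (6, 1), (6, 6), (6, 9), (6, 14), (7, 2), (7, 5), (7, 10), (7, 13)]

Answer: yes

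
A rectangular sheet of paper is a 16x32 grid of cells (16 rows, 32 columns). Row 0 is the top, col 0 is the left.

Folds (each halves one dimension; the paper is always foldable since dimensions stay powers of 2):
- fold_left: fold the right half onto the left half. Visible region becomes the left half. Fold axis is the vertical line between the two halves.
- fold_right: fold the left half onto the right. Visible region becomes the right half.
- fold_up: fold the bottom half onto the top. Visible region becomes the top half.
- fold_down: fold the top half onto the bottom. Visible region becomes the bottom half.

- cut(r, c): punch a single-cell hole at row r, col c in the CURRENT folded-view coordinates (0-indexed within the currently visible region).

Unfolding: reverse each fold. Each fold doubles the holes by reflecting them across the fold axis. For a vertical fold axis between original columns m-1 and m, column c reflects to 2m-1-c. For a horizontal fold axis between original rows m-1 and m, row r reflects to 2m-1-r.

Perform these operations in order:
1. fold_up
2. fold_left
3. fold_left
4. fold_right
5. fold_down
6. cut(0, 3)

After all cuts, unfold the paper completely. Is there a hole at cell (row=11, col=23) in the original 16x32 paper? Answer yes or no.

Answer: yes

Derivation:
Op 1 fold_up: fold axis h@8; visible region now rows[0,8) x cols[0,32) = 8x32
Op 2 fold_left: fold axis v@16; visible region now rows[0,8) x cols[0,16) = 8x16
Op 3 fold_left: fold axis v@8; visible region now rows[0,8) x cols[0,8) = 8x8
Op 4 fold_right: fold axis v@4; visible region now rows[0,8) x cols[4,8) = 8x4
Op 5 fold_down: fold axis h@4; visible region now rows[4,8) x cols[4,8) = 4x4
Op 6 cut(0, 3): punch at orig (4,7); cuts so far [(4, 7)]; region rows[4,8) x cols[4,8) = 4x4
Unfold 1 (reflect across h@4): 2 holes -> [(3, 7), (4, 7)]
Unfold 2 (reflect across v@4): 4 holes -> [(3, 0), (3, 7), (4, 0), (4, 7)]
Unfold 3 (reflect across v@8): 8 holes -> [(3, 0), (3, 7), (3, 8), (3, 15), (4, 0), (4, 7), (4, 8), (4, 15)]
Unfold 4 (reflect across v@16): 16 holes -> [(3, 0), (3, 7), (3, 8), (3, 15), (3, 16), (3, 23), (3, 24), (3, 31), (4, 0), (4, 7), (4, 8), (4, 15), (4, 16), (4, 23), (4, 24), (4, 31)]
Unfold 5 (reflect across h@8): 32 holes -> [(3, 0), (3, 7), (3, 8), (3, 15), (3, 16), (3, 23), (3, 24), (3, 31), (4, 0), (4, 7), (4, 8), (4, 15), (4, 16), (4, 23), (4, 24), (4, 31), (11, 0), (11, 7), (11, 8), (11, 15), (11, 16), (11, 23), (11, 24), (11, 31), (12, 0), (12, 7), (12, 8), (12, 15), (12, 16), (12, 23), (12, 24), (12, 31)]
Holes: [(3, 0), (3, 7), (3, 8), (3, 15), (3, 16), (3, 23), (3, 24), (3, 31), (4, 0), (4, 7), (4, 8), (4, 15), (4, 16), (4, 23), (4, 24), (4, 31), (11, 0), (11, 7), (11, 8), (11, 15), (11, 16), (11, 23), (11, 24), (11, 31), (12, 0), (12, 7), (12, 8), (12, 15), (12, 16), (12, 23), (12, 24), (12, 31)]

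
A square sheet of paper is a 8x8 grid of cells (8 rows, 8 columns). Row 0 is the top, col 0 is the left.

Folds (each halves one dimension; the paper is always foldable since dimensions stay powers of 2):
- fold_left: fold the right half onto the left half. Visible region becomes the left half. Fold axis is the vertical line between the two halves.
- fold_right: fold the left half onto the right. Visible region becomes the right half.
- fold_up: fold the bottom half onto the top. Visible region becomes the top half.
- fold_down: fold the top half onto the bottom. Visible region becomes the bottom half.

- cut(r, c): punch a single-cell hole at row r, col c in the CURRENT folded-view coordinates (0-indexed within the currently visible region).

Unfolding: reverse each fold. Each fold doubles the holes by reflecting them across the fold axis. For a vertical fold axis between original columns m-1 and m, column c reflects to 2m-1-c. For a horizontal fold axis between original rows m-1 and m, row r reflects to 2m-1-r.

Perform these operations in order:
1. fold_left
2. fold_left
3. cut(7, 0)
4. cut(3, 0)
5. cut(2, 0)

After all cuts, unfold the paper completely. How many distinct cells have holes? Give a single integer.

Answer: 12

Derivation:
Op 1 fold_left: fold axis v@4; visible region now rows[0,8) x cols[0,4) = 8x4
Op 2 fold_left: fold axis v@2; visible region now rows[0,8) x cols[0,2) = 8x2
Op 3 cut(7, 0): punch at orig (7,0); cuts so far [(7, 0)]; region rows[0,8) x cols[0,2) = 8x2
Op 4 cut(3, 0): punch at orig (3,0); cuts so far [(3, 0), (7, 0)]; region rows[0,8) x cols[0,2) = 8x2
Op 5 cut(2, 0): punch at orig (2,0); cuts so far [(2, 0), (3, 0), (7, 0)]; region rows[0,8) x cols[0,2) = 8x2
Unfold 1 (reflect across v@2): 6 holes -> [(2, 0), (2, 3), (3, 0), (3, 3), (7, 0), (7, 3)]
Unfold 2 (reflect across v@4): 12 holes -> [(2, 0), (2, 3), (2, 4), (2, 7), (3, 0), (3, 3), (3, 4), (3, 7), (7, 0), (7, 3), (7, 4), (7, 7)]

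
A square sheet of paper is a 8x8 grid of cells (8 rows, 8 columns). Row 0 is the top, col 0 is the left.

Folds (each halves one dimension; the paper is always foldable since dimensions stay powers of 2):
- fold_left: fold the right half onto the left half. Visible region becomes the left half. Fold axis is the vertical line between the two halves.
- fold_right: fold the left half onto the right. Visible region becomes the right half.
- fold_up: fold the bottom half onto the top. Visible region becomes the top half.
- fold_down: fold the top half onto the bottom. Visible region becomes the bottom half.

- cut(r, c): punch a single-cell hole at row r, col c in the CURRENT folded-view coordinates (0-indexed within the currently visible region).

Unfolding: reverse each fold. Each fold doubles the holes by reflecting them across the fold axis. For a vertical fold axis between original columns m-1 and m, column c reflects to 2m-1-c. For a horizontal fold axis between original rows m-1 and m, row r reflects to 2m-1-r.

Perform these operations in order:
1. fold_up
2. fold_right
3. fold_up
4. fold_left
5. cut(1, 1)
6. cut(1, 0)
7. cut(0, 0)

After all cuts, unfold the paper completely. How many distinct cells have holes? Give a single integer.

Answer: 48

Derivation:
Op 1 fold_up: fold axis h@4; visible region now rows[0,4) x cols[0,8) = 4x8
Op 2 fold_right: fold axis v@4; visible region now rows[0,4) x cols[4,8) = 4x4
Op 3 fold_up: fold axis h@2; visible region now rows[0,2) x cols[4,8) = 2x4
Op 4 fold_left: fold axis v@6; visible region now rows[0,2) x cols[4,6) = 2x2
Op 5 cut(1, 1): punch at orig (1,5); cuts so far [(1, 5)]; region rows[0,2) x cols[4,6) = 2x2
Op 6 cut(1, 0): punch at orig (1,4); cuts so far [(1, 4), (1, 5)]; region rows[0,2) x cols[4,6) = 2x2
Op 7 cut(0, 0): punch at orig (0,4); cuts so far [(0, 4), (1, 4), (1, 5)]; region rows[0,2) x cols[4,6) = 2x2
Unfold 1 (reflect across v@6): 6 holes -> [(0, 4), (0, 7), (1, 4), (1, 5), (1, 6), (1, 7)]
Unfold 2 (reflect across h@2): 12 holes -> [(0, 4), (0, 7), (1, 4), (1, 5), (1, 6), (1, 7), (2, 4), (2, 5), (2, 6), (2, 7), (3, 4), (3, 7)]
Unfold 3 (reflect across v@4): 24 holes -> [(0, 0), (0, 3), (0, 4), (0, 7), (1, 0), (1, 1), (1, 2), (1, 3), (1, 4), (1, 5), (1, 6), (1, 7), (2, 0), (2, 1), (2, 2), (2, 3), (2, 4), (2, 5), (2, 6), (2, 7), (3, 0), (3, 3), (3, 4), (3, 7)]
Unfold 4 (reflect across h@4): 48 holes -> [(0, 0), (0, 3), (0, 4), (0, 7), (1, 0), (1, 1), (1, 2), (1, 3), (1, 4), (1, 5), (1, 6), (1, 7), (2, 0), (2, 1), (2, 2), (2, 3), (2, 4), (2, 5), (2, 6), (2, 7), (3, 0), (3, 3), (3, 4), (3, 7), (4, 0), (4, 3), (4, 4), (4, 7), (5, 0), (5, 1), (5, 2), (5, 3), (5, 4), (5, 5), (5, 6), (5, 7), (6, 0), (6, 1), (6, 2), (6, 3), (6, 4), (6, 5), (6, 6), (6, 7), (7, 0), (7, 3), (7, 4), (7, 7)]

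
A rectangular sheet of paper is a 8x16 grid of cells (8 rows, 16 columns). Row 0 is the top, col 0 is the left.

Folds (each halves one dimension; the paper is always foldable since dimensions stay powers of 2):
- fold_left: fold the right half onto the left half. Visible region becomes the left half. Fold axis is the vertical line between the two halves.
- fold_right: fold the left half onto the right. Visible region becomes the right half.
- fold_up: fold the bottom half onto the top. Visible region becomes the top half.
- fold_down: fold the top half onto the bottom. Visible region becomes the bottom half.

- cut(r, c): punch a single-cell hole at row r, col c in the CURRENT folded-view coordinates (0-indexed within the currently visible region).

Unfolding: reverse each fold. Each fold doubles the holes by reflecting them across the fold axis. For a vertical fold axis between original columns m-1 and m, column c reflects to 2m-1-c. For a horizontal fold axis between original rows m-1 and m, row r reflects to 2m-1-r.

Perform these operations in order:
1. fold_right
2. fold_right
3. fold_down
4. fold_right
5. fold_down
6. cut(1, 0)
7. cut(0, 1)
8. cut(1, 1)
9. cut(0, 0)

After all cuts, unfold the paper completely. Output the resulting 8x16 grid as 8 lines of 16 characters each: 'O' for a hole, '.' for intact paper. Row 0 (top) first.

Answer: OOOOOOOOOOOOOOOO
OOOOOOOOOOOOOOOO
OOOOOOOOOOOOOOOO
OOOOOOOOOOOOOOOO
OOOOOOOOOOOOOOOO
OOOOOOOOOOOOOOOO
OOOOOOOOOOOOOOOO
OOOOOOOOOOOOOOOO

Derivation:
Op 1 fold_right: fold axis v@8; visible region now rows[0,8) x cols[8,16) = 8x8
Op 2 fold_right: fold axis v@12; visible region now rows[0,8) x cols[12,16) = 8x4
Op 3 fold_down: fold axis h@4; visible region now rows[4,8) x cols[12,16) = 4x4
Op 4 fold_right: fold axis v@14; visible region now rows[4,8) x cols[14,16) = 4x2
Op 5 fold_down: fold axis h@6; visible region now rows[6,8) x cols[14,16) = 2x2
Op 6 cut(1, 0): punch at orig (7,14); cuts so far [(7, 14)]; region rows[6,8) x cols[14,16) = 2x2
Op 7 cut(0, 1): punch at orig (6,15); cuts so far [(6, 15), (7, 14)]; region rows[6,8) x cols[14,16) = 2x2
Op 8 cut(1, 1): punch at orig (7,15); cuts so far [(6, 15), (7, 14), (7, 15)]; region rows[6,8) x cols[14,16) = 2x2
Op 9 cut(0, 0): punch at orig (6,14); cuts so far [(6, 14), (6, 15), (7, 14), (7, 15)]; region rows[6,8) x cols[14,16) = 2x2
Unfold 1 (reflect across h@6): 8 holes -> [(4, 14), (4, 15), (5, 14), (5, 15), (6, 14), (6, 15), (7, 14), (7, 15)]
Unfold 2 (reflect across v@14): 16 holes -> [(4, 12), (4, 13), (4, 14), (4, 15), (5, 12), (5, 13), (5, 14), (5, 15), (6, 12), (6, 13), (6, 14), (6, 15), (7, 12), (7, 13), (7, 14), (7, 15)]
Unfold 3 (reflect across h@4): 32 holes -> [(0, 12), (0, 13), (0, 14), (0, 15), (1, 12), (1, 13), (1, 14), (1, 15), (2, 12), (2, 13), (2, 14), (2, 15), (3, 12), (3, 13), (3, 14), (3, 15), (4, 12), (4, 13), (4, 14), (4, 15), (5, 12), (5, 13), (5, 14), (5, 15), (6, 12), (6, 13), (6, 14), (6, 15), (7, 12), (7, 13), (7, 14), (7, 15)]
Unfold 4 (reflect across v@12): 64 holes -> [(0, 8), (0, 9), (0, 10), (0, 11), (0, 12), (0, 13), (0, 14), (0, 15), (1, 8), (1, 9), (1, 10), (1, 11), (1, 12), (1, 13), (1, 14), (1, 15), (2, 8), (2, 9), (2, 10), (2, 11), (2, 12), (2, 13), (2, 14), (2, 15), (3, 8), (3, 9), (3, 10), (3, 11), (3, 12), (3, 13), (3, 14), (3, 15), (4, 8), (4, 9), (4, 10), (4, 11), (4, 12), (4, 13), (4, 14), (4, 15), (5, 8), (5, 9), (5, 10), (5, 11), (5, 12), (5, 13), (5, 14), (5, 15), (6, 8), (6, 9), (6, 10), (6, 11), (6, 12), (6, 13), (6, 14), (6, 15), (7, 8), (7, 9), (7, 10), (7, 11), (7, 12), (7, 13), (7, 14), (7, 15)]
Unfold 5 (reflect across v@8): 128 holes -> [(0, 0), (0, 1), (0, 2), (0, 3), (0, 4), (0, 5), (0, 6), (0, 7), (0, 8), (0, 9), (0, 10), (0, 11), (0, 12), (0, 13), (0, 14), (0, 15), (1, 0), (1, 1), (1, 2), (1, 3), (1, 4), (1, 5), (1, 6), (1, 7), (1, 8), (1, 9), (1, 10), (1, 11), (1, 12), (1, 13), (1, 14), (1, 15), (2, 0), (2, 1), (2, 2), (2, 3), (2, 4), (2, 5), (2, 6), (2, 7), (2, 8), (2, 9), (2, 10), (2, 11), (2, 12), (2, 13), (2, 14), (2, 15), (3, 0), (3, 1), (3, 2), (3, 3), (3, 4), (3, 5), (3, 6), (3, 7), (3, 8), (3, 9), (3, 10), (3, 11), (3, 12), (3, 13), (3, 14), (3, 15), (4, 0), (4, 1), (4, 2), (4, 3), (4, 4), (4, 5), (4, 6), (4, 7), (4, 8), (4, 9), (4, 10), (4, 11), (4, 12), (4, 13), (4, 14), (4, 15), (5, 0), (5, 1), (5, 2), (5, 3), (5, 4), (5, 5), (5, 6), (5, 7), (5, 8), (5, 9), (5, 10), (5, 11), (5, 12), (5, 13), (5, 14), (5, 15), (6, 0), (6, 1), (6, 2), (6, 3), (6, 4), (6, 5), (6, 6), (6, 7), (6, 8), (6, 9), (6, 10), (6, 11), (6, 12), (6, 13), (6, 14), (6, 15), (7, 0), (7, 1), (7, 2), (7, 3), (7, 4), (7, 5), (7, 6), (7, 7), (7, 8), (7, 9), (7, 10), (7, 11), (7, 12), (7, 13), (7, 14), (7, 15)]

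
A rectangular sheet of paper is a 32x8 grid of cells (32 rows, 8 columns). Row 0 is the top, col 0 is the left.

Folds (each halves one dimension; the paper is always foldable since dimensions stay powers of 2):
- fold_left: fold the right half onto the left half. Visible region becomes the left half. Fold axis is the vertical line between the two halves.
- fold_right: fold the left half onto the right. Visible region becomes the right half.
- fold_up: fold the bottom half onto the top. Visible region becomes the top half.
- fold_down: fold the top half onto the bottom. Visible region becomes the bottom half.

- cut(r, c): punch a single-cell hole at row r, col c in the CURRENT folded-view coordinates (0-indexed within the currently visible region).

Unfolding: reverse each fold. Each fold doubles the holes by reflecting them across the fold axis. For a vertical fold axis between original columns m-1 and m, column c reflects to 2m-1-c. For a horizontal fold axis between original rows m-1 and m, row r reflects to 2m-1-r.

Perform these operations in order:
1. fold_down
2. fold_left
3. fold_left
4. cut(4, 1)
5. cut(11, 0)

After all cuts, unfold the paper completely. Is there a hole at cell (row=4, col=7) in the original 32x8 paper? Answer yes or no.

Answer: yes

Derivation:
Op 1 fold_down: fold axis h@16; visible region now rows[16,32) x cols[0,8) = 16x8
Op 2 fold_left: fold axis v@4; visible region now rows[16,32) x cols[0,4) = 16x4
Op 3 fold_left: fold axis v@2; visible region now rows[16,32) x cols[0,2) = 16x2
Op 4 cut(4, 1): punch at orig (20,1); cuts so far [(20, 1)]; region rows[16,32) x cols[0,2) = 16x2
Op 5 cut(11, 0): punch at orig (27,0); cuts so far [(20, 1), (27, 0)]; region rows[16,32) x cols[0,2) = 16x2
Unfold 1 (reflect across v@2): 4 holes -> [(20, 1), (20, 2), (27, 0), (27, 3)]
Unfold 2 (reflect across v@4): 8 holes -> [(20, 1), (20, 2), (20, 5), (20, 6), (27, 0), (27, 3), (27, 4), (27, 7)]
Unfold 3 (reflect across h@16): 16 holes -> [(4, 0), (4, 3), (4, 4), (4, 7), (11, 1), (11, 2), (11, 5), (11, 6), (20, 1), (20, 2), (20, 5), (20, 6), (27, 0), (27, 3), (27, 4), (27, 7)]
Holes: [(4, 0), (4, 3), (4, 4), (4, 7), (11, 1), (11, 2), (11, 5), (11, 6), (20, 1), (20, 2), (20, 5), (20, 6), (27, 0), (27, 3), (27, 4), (27, 7)]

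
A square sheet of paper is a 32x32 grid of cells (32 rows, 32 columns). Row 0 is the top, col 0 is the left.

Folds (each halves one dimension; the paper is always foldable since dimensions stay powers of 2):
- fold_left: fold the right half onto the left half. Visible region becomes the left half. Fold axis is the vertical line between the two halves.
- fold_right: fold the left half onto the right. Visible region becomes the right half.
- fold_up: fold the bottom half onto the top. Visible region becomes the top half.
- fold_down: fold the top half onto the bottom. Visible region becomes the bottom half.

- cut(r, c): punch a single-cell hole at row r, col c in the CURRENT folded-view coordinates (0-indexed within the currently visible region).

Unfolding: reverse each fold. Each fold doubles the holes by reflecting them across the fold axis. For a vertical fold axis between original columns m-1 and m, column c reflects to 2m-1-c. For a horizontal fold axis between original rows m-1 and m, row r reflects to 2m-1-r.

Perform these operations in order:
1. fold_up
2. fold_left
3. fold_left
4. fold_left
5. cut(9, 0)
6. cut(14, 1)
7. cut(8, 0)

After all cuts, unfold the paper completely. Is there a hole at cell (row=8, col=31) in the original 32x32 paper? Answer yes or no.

Answer: yes

Derivation:
Op 1 fold_up: fold axis h@16; visible region now rows[0,16) x cols[0,32) = 16x32
Op 2 fold_left: fold axis v@16; visible region now rows[0,16) x cols[0,16) = 16x16
Op 3 fold_left: fold axis v@8; visible region now rows[0,16) x cols[0,8) = 16x8
Op 4 fold_left: fold axis v@4; visible region now rows[0,16) x cols[0,4) = 16x4
Op 5 cut(9, 0): punch at orig (9,0); cuts so far [(9, 0)]; region rows[0,16) x cols[0,4) = 16x4
Op 6 cut(14, 1): punch at orig (14,1); cuts so far [(9, 0), (14, 1)]; region rows[0,16) x cols[0,4) = 16x4
Op 7 cut(8, 0): punch at orig (8,0); cuts so far [(8, 0), (9, 0), (14, 1)]; region rows[0,16) x cols[0,4) = 16x4
Unfold 1 (reflect across v@4): 6 holes -> [(8, 0), (8, 7), (9, 0), (9, 7), (14, 1), (14, 6)]
Unfold 2 (reflect across v@8): 12 holes -> [(8, 0), (8, 7), (8, 8), (8, 15), (9, 0), (9, 7), (9, 8), (9, 15), (14, 1), (14, 6), (14, 9), (14, 14)]
Unfold 3 (reflect across v@16): 24 holes -> [(8, 0), (8, 7), (8, 8), (8, 15), (8, 16), (8, 23), (8, 24), (8, 31), (9, 0), (9, 7), (9, 8), (9, 15), (9, 16), (9, 23), (9, 24), (9, 31), (14, 1), (14, 6), (14, 9), (14, 14), (14, 17), (14, 22), (14, 25), (14, 30)]
Unfold 4 (reflect across h@16): 48 holes -> [(8, 0), (8, 7), (8, 8), (8, 15), (8, 16), (8, 23), (8, 24), (8, 31), (9, 0), (9, 7), (9, 8), (9, 15), (9, 16), (9, 23), (9, 24), (9, 31), (14, 1), (14, 6), (14, 9), (14, 14), (14, 17), (14, 22), (14, 25), (14, 30), (17, 1), (17, 6), (17, 9), (17, 14), (17, 17), (17, 22), (17, 25), (17, 30), (22, 0), (22, 7), (22, 8), (22, 15), (22, 16), (22, 23), (22, 24), (22, 31), (23, 0), (23, 7), (23, 8), (23, 15), (23, 16), (23, 23), (23, 24), (23, 31)]
Holes: [(8, 0), (8, 7), (8, 8), (8, 15), (8, 16), (8, 23), (8, 24), (8, 31), (9, 0), (9, 7), (9, 8), (9, 15), (9, 16), (9, 23), (9, 24), (9, 31), (14, 1), (14, 6), (14, 9), (14, 14), (14, 17), (14, 22), (14, 25), (14, 30), (17, 1), (17, 6), (17, 9), (17, 14), (17, 17), (17, 22), (17, 25), (17, 30), (22, 0), (22, 7), (22, 8), (22, 15), (22, 16), (22, 23), (22, 24), (22, 31), (23, 0), (23, 7), (23, 8), (23, 15), (23, 16), (23, 23), (23, 24), (23, 31)]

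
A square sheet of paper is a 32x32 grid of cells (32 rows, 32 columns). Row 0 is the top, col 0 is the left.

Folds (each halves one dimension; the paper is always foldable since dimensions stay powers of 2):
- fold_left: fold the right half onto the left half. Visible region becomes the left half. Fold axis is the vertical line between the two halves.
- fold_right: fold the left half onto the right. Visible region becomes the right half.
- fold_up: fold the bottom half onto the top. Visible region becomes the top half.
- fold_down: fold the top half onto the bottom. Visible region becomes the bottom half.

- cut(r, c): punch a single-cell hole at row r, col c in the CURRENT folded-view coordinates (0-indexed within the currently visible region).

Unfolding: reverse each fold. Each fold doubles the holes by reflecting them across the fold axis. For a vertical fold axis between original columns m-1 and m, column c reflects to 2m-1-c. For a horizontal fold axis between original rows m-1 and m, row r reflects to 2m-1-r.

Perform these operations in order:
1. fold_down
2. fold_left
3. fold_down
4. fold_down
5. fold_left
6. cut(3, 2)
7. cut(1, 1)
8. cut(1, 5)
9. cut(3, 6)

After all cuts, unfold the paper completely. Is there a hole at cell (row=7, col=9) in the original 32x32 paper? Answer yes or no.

Op 1 fold_down: fold axis h@16; visible region now rows[16,32) x cols[0,32) = 16x32
Op 2 fold_left: fold axis v@16; visible region now rows[16,32) x cols[0,16) = 16x16
Op 3 fold_down: fold axis h@24; visible region now rows[24,32) x cols[0,16) = 8x16
Op 4 fold_down: fold axis h@28; visible region now rows[28,32) x cols[0,16) = 4x16
Op 5 fold_left: fold axis v@8; visible region now rows[28,32) x cols[0,8) = 4x8
Op 6 cut(3, 2): punch at orig (31,2); cuts so far [(31, 2)]; region rows[28,32) x cols[0,8) = 4x8
Op 7 cut(1, 1): punch at orig (29,1); cuts so far [(29, 1), (31, 2)]; region rows[28,32) x cols[0,8) = 4x8
Op 8 cut(1, 5): punch at orig (29,5); cuts so far [(29, 1), (29, 5), (31, 2)]; region rows[28,32) x cols[0,8) = 4x8
Op 9 cut(3, 6): punch at orig (31,6); cuts so far [(29, 1), (29, 5), (31, 2), (31, 6)]; region rows[28,32) x cols[0,8) = 4x8
Unfold 1 (reflect across v@8): 8 holes -> [(29, 1), (29, 5), (29, 10), (29, 14), (31, 2), (31, 6), (31, 9), (31, 13)]
Unfold 2 (reflect across h@28): 16 holes -> [(24, 2), (24, 6), (24, 9), (24, 13), (26, 1), (26, 5), (26, 10), (26, 14), (29, 1), (29, 5), (29, 10), (29, 14), (31, 2), (31, 6), (31, 9), (31, 13)]
Unfold 3 (reflect across h@24): 32 holes -> [(16, 2), (16, 6), (16, 9), (16, 13), (18, 1), (18, 5), (18, 10), (18, 14), (21, 1), (21, 5), (21, 10), (21, 14), (23, 2), (23, 6), (23, 9), (23, 13), (24, 2), (24, 6), (24, 9), (24, 13), (26, 1), (26, 5), (26, 10), (26, 14), (29, 1), (29, 5), (29, 10), (29, 14), (31, 2), (31, 6), (31, 9), (31, 13)]
Unfold 4 (reflect across v@16): 64 holes -> [(16, 2), (16, 6), (16, 9), (16, 13), (16, 18), (16, 22), (16, 25), (16, 29), (18, 1), (18, 5), (18, 10), (18, 14), (18, 17), (18, 21), (18, 26), (18, 30), (21, 1), (21, 5), (21, 10), (21, 14), (21, 17), (21, 21), (21, 26), (21, 30), (23, 2), (23, 6), (23, 9), (23, 13), (23, 18), (23, 22), (23, 25), (23, 29), (24, 2), (24, 6), (24, 9), (24, 13), (24, 18), (24, 22), (24, 25), (24, 29), (26, 1), (26, 5), (26, 10), (26, 14), (26, 17), (26, 21), (26, 26), (26, 30), (29, 1), (29, 5), (29, 10), (29, 14), (29, 17), (29, 21), (29, 26), (29, 30), (31, 2), (31, 6), (31, 9), (31, 13), (31, 18), (31, 22), (31, 25), (31, 29)]
Unfold 5 (reflect across h@16): 128 holes -> [(0, 2), (0, 6), (0, 9), (0, 13), (0, 18), (0, 22), (0, 25), (0, 29), (2, 1), (2, 5), (2, 10), (2, 14), (2, 17), (2, 21), (2, 26), (2, 30), (5, 1), (5, 5), (5, 10), (5, 14), (5, 17), (5, 21), (5, 26), (5, 30), (7, 2), (7, 6), (7, 9), (7, 13), (7, 18), (7, 22), (7, 25), (7, 29), (8, 2), (8, 6), (8, 9), (8, 13), (8, 18), (8, 22), (8, 25), (8, 29), (10, 1), (10, 5), (10, 10), (10, 14), (10, 17), (10, 21), (10, 26), (10, 30), (13, 1), (13, 5), (13, 10), (13, 14), (13, 17), (13, 21), (13, 26), (13, 30), (15, 2), (15, 6), (15, 9), (15, 13), (15, 18), (15, 22), (15, 25), (15, 29), (16, 2), (16, 6), (16, 9), (16, 13), (16, 18), (16, 22), (16, 25), (16, 29), (18, 1), (18, 5), (18, 10), (18, 14), (18, 17), (18, 21), (18, 26), (18, 30), (21, 1), (21, 5), (21, 10), (21, 14), (21, 17), (21, 21), (21, 26), (21, 30), (23, 2), (23, 6), (23, 9), (23, 13), (23, 18), (23, 22), (23, 25), (23, 29), (24, 2), (24, 6), (24, 9), (24, 13), (24, 18), (24, 22), (24, 25), (24, 29), (26, 1), (26, 5), (26, 10), (26, 14), (26, 17), (26, 21), (26, 26), (26, 30), (29, 1), (29, 5), (29, 10), (29, 14), (29, 17), (29, 21), (29, 26), (29, 30), (31, 2), (31, 6), (31, 9), (31, 13), (31, 18), (31, 22), (31, 25), (31, 29)]
Holes: [(0, 2), (0, 6), (0, 9), (0, 13), (0, 18), (0, 22), (0, 25), (0, 29), (2, 1), (2, 5), (2, 10), (2, 14), (2, 17), (2, 21), (2, 26), (2, 30), (5, 1), (5, 5), (5, 10), (5, 14), (5, 17), (5, 21), (5, 26), (5, 30), (7, 2), (7, 6), (7, 9), (7, 13), (7, 18), (7, 22), (7, 25), (7, 29), (8, 2), (8, 6), (8, 9), (8, 13), (8, 18), (8, 22), (8, 25), (8, 29), (10, 1), (10, 5), (10, 10), (10, 14), (10, 17), (10, 21), (10, 26), (10, 30), (13, 1), (13, 5), (13, 10), (13, 14), (13, 17), (13, 21), (13, 26), (13, 30), (15, 2), (15, 6), (15, 9), (15, 13), (15, 18), (15, 22), (15, 25), (15, 29), (16, 2), (16, 6), (16, 9), (16, 13), (16, 18), (16, 22), (16, 25), (16, 29), (18, 1), (18, 5), (18, 10), (18, 14), (18, 17), (18, 21), (18, 26), (18, 30), (21, 1), (21, 5), (21, 10), (21, 14), (21, 17), (21, 21), (21, 26), (21, 30), (23, 2), (23, 6), (23, 9), (23, 13), (23, 18), (23, 22), (23, 25), (23, 29), (24, 2), (24, 6), (24, 9), (24, 13), (24, 18), (24, 22), (24, 25), (24, 29), (26, 1), (26, 5), (26, 10), (26, 14), (26, 17), (26, 21), (26, 26), (26, 30), (29, 1), (29, 5), (29, 10), (29, 14), (29, 17), (29, 21), (29, 26), (29, 30), (31, 2), (31, 6), (31, 9), (31, 13), (31, 18), (31, 22), (31, 25), (31, 29)]

Answer: yes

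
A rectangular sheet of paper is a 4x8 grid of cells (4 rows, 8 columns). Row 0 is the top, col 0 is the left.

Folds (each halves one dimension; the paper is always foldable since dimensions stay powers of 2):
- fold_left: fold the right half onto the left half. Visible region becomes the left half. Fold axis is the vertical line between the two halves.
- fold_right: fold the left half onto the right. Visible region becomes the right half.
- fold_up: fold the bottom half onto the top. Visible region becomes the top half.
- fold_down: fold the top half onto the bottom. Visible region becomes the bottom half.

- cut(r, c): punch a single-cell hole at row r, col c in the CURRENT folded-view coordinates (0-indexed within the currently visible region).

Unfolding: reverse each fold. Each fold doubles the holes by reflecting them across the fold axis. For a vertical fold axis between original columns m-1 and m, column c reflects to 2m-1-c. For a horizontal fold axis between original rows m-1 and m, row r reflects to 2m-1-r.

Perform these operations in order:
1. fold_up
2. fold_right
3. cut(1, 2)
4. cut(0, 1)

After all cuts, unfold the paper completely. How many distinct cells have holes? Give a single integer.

Answer: 8

Derivation:
Op 1 fold_up: fold axis h@2; visible region now rows[0,2) x cols[0,8) = 2x8
Op 2 fold_right: fold axis v@4; visible region now rows[0,2) x cols[4,8) = 2x4
Op 3 cut(1, 2): punch at orig (1,6); cuts so far [(1, 6)]; region rows[0,2) x cols[4,8) = 2x4
Op 4 cut(0, 1): punch at orig (0,5); cuts so far [(0, 5), (1, 6)]; region rows[0,2) x cols[4,8) = 2x4
Unfold 1 (reflect across v@4): 4 holes -> [(0, 2), (0, 5), (1, 1), (1, 6)]
Unfold 2 (reflect across h@2): 8 holes -> [(0, 2), (0, 5), (1, 1), (1, 6), (2, 1), (2, 6), (3, 2), (3, 5)]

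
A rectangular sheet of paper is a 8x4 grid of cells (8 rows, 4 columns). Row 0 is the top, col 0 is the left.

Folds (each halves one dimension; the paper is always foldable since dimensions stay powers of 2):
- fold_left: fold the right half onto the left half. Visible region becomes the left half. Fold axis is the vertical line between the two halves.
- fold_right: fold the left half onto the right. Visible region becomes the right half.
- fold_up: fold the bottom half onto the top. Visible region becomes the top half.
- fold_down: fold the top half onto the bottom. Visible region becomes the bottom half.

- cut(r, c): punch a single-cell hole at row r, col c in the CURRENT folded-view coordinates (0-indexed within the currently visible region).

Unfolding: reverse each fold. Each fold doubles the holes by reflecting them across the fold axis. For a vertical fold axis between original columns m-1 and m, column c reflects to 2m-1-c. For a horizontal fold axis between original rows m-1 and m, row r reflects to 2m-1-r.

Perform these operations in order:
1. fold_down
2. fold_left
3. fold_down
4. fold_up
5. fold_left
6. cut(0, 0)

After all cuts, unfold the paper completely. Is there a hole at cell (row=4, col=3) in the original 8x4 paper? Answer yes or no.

Op 1 fold_down: fold axis h@4; visible region now rows[4,8) x cols[0,4) = 4x4
Op 2 fold_left: fold axis v@2; visible region now rows[4,8) x cols[0,2) = 4x2
Op 3 fold_down: fold axis h@6; visible region now rows[6,8) x cols[0,2) = 2x2
Op 4 fold_up: fold axis h@7; visible region now rows[6,7) x cols[0,2) = 1x2
Op 5 fold_left: fold axis v@1; visible region now rows[6,7) x cols[0,1) = 1x1
Op 6 cut(0, 0): punch at orig (6,0); cuts so far [(6, 0)]; region rows[6,7) x cols[0,1) = 1x1
Unfold 1 (reflect across v@1): 2 holes -> [(6, 0), (6, 1)]
Unfold 2 (reflect across h@7): 4 holes -> [(6, 0), (6, 1), (7, 0), (7, 1)]
Unfold 3 (reflect across h@6): 8 holes -> [(4, 0), (4, 1), (5, 0), (5, 1), (6, 0), (6, 1), (7, 0), (7, 1)]
Unfold 4 (reflect across v@2): 16 holes -> [(4, 0), (4, 1), (4, 2), (4, 3), (5, 0), (5, 1), (5, 2), (5, 3), (6, 0), (6, 1), (6, 2), (6, 3), (7, 0), (7, 1), (7, 2), (7, 3)]
Unfold 5 (reflect across h@4): 32 holes -> [(0, 0), (0, 1), (0, 2), (0, 3), (1, 0), (1, 1), (1, 2), (1, 3), (2, 0), (2, 1), (2, 2), (2, 3), (3, 0), (3, 1), (3, 2), (3, 3), (4, 0), (4, 1), (4, 2), (4, 3), (5, 0), (5, 1), (5, 2), (5, 3), (6, 0), (6, 1), (6, 2), (6, 3), (7, 0), (7, 1), (7, 2), (7, 3)]
Holes: [(0, 0), (0, 1), (0, 2), (0, 3), (1, 0), (1, 1), (1, 2), (1, 3), (2, 0), (2, 1), (2, 2), (2, 3), (3, 0), (3, 1), (3, 2), (3, 3), (4, 0), (4, 1), (4, 2), (4, 3), (5, 0), (5, 1), (5, 2), (5, 3), (6, 0), (6, 1), (6, 2), (6, 3), (7, 0), (7, 1), (7, 2), (7, 3)]

Answer: yes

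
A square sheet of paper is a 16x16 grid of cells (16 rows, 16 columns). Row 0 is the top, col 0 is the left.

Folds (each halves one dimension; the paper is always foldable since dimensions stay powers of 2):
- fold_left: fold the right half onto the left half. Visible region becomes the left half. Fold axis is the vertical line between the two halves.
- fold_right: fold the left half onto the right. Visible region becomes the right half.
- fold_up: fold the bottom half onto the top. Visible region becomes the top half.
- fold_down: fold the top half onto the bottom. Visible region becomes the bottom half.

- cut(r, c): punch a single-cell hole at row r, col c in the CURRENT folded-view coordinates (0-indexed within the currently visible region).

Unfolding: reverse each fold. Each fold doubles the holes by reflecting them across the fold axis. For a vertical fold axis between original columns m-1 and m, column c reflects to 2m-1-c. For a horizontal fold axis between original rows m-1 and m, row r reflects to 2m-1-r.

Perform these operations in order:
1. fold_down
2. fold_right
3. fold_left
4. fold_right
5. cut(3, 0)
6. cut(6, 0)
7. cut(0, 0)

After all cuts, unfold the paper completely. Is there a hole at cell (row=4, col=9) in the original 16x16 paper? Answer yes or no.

Answer: yes

Derivation:
Op 1 fold_down: fold axis h@8; visible region now rows[8,16) x cols[0,16) = 8x16
Op 2 fold_right: fold axis v@8; visible region now rows[8,16) x cols[8,16) = 8x8
Op 3 fold_left: fold axis v@12; visible region now rows[8,16) x cols[8,12) = 8x4
Op 4 fold_right: fold axis v@10; visible region now rows[8,16) x cols[10,12) = 8x2
Op 5 cut(3, 0): punch at orig (11,10); cuts so far [(11, 10)]; region rows[8,16) x cols[10,12) = 8x2
Op 6 cut(6, 0): punch at orig (14,10); cuts so far [(11, 10), (14, 10)]; region rows[8,16) x cols[10,12) = 8x2
Op 7 cut(0, 0): punch at orig (8,10); cuts so far [(8, 10), (11, 10), (14, 10)]; region rows[8,16) x cols[10,12) = 8x2
Unfold 1 (reflect across v@10): 6 holes -> [(8, 9), (8, 10), (11, 9), (11, 10), (14, 9), (14, 10)]
Unfold 2 (reflect across v@12): 12 holes -> [(8, 9), (8, 10), (8, 13), (8, 14), (11, 9), (11, 10), (11, 13), (11, 14), (14, 9), (14, 10), (14, 13), (14, 14)]
Unfold 3 (reflect across v@8): 24 holes -> [(8, 1), (8, 2), (8, 5), (8, 6), (8, 9), (8, 10), (8, 13), (8, 14), (11, 1), (11, 2), (11, 5), (11, 6), (11, 9), (11, 10), (11, 13), (11, 14), (14, 1), (14, 2), (14, 5), (14, 6), (14, 9), (14, 10), (14, 13), (14, 14)]
Unfold 4 (reflect across h@8): 48 holes -> [(1, 1), (1, 2), (1, 5), (1, 6), (1, 9), (1, 10), (1, 13), (1, 14), (4, 1), (4, 2), (4, 5), (4, 6), (4, 9), (4, 10), (4, 13), (4, 14), (7, 1), (7, 2), (7, 5), (7, 6), (7, 9), (7, 10), (7, 13), (7, 14), (8, 1), (8, 2), (8, 5), (8, 6), (8, 9), (8, 10), (8, 13), (8, 14), (11, 1), (11, 2), (11, 5), (11, 6), (11, 9), (11, 10), (11, 13), (11, 14), (14, 1), (14, 2), (14, 5), (14, 6), (14, 9), (14, 10), (14, 13), (14, 14)]
Holes: [(1, 1), (1, 2), (1, 5), (1, 6), (1, 9), (1, 10), (1, 13), (1, 14), (4, 1), (4, 2), (4, 5), (4, 6), (4, 9), (4, 10), (4, 13), (4, 14), (7, 1), (7, 2), (7, 5), (7, 6), (7, 9), (7, 10), (7, 13), (7, 14), (8, 1), (8, 2), (8, 5), (8, 6), (8, 9), (8, 10), (8, 13), (8, 14), (11, 1), (11, 2), (11, 5), (11, 6), (11, 9), (11, 10), (11, 13), (11, 14), (14, 1), (14, 2), (14, 5), (14, 6), (14, 9), (14, 10), (14, 13), (14, 14)]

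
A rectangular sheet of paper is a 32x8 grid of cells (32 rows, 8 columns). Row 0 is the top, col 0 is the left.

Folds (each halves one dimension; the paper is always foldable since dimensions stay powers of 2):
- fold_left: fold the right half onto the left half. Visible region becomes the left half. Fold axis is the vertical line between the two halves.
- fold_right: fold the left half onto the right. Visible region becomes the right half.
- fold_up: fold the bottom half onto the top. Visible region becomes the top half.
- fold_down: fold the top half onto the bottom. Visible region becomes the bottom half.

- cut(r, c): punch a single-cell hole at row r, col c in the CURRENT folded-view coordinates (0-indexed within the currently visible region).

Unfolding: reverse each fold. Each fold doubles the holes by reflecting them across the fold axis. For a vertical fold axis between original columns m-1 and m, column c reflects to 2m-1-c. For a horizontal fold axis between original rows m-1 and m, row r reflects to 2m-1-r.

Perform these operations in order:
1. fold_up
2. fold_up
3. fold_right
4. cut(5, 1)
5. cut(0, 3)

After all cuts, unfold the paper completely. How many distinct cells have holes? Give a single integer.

Op 1 fold_up: fold axis h@16; visible region now rows[0,16) x cols[0,8) = 16x8
Op 2 fold_up: fold axis h@8; visible region now rows[0,8) x cols[0,8) = 8x8
Op 3 fold_right: fold axis v@4; visible region now rows[0,8) x cols[4,8) = 8x4
Op 4 cut(5, 1): punch at orig (5,5); cuts so far [(5, 5)]; region rows[0,8) x cols[4,8) = 8x4
Op 5 cut(0, 3): punch at orig (0,7); cuts so far [(0, 7), (5, 5)]; region rows[0,8) x cols[4,8) = 8x4
Unfold 1 (reflect across v@4): 4 holes -> [(0, 0), (0, 7), (5, 2), (5, 5)]
Unfold 2 (reflect across h@8): 8 holes -> [(0, 0), (0, 7), (5, 2), (5, 5), (10, 2), (10, 5), (15, 0), (15, 7)]
Unfold 3 (reflect across h@16): 16 holes -> [(0, 0), (0, 7), (5, 2), (5, 5), (10, 2), (10, 5), (15, 0), (15, 7), (16, 0), (16, 7), (21, 2), (21, 5), (26, 2), (26, 5), (31, 0), (31, 7)]

Answer: 16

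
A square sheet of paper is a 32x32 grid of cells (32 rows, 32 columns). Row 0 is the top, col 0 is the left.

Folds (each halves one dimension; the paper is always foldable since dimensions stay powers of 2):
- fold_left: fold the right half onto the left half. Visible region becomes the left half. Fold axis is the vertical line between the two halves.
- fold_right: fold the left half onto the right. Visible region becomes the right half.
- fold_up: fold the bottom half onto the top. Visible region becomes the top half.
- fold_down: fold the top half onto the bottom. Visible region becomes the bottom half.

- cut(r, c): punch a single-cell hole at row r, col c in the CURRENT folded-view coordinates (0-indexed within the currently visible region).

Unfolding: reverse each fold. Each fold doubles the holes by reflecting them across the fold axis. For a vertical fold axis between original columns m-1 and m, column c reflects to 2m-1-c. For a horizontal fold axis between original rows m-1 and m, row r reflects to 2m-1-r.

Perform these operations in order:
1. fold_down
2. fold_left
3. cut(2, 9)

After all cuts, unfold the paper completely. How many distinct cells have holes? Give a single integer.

Op 1 fold_down: fold axis h@16; visible region now rows[16,32) x cols[0,32) = 16x32
Op 2 fold_left: fold axis v@16; visible region now rows[16,32) x cols[0,16) = 16x16
Op 3 cut(2, 9): punch at orig (18,9); cuts so far [(18, 9)]; region rows[16,32) x cols[0,16) = 16x16
Unfold 1 (reflect across v@16): 2 holes -> [(18, 9), (18, 22)]
Unfold 2 (reflect across h@16): 4 holes -> [(13, 9), (13, 22), (18, 9), (18, 22)]

Answer: 4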